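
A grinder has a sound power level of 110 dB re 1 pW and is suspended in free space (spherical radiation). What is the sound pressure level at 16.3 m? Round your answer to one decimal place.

74.8 dB

The power spreads over a sphere of area 4π·r², so L_p = L_w − 10·log₁₀(4π·r²).
4π·r² = 3339 m², 10·log₁₀ of that is 35.236 dB.
L_p = 110 − 35.236 = 74.76 dB.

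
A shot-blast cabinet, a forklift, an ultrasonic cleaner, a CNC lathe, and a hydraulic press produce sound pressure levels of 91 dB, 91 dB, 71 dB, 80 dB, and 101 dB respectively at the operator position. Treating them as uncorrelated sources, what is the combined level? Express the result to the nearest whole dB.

Incoherent sources combine by intensity addition: L_total = 10·log₁₀(Σ 10^(L_i/10)).
Σ 10^(L/10) = 10^(91/10) + 10^(91/10) + 10^(71/10) + 10^(80/10) + 10^(101/10) = 1.522e+10.
L_total = 10·log₁₀(1.522e+10) = 101.82 dB.

102 dB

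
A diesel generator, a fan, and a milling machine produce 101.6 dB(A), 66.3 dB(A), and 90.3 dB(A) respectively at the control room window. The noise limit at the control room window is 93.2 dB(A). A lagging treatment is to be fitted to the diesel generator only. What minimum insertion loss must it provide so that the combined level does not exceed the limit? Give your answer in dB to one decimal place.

11.5 dB

Fixed contribution from the other sources: Σ 10^(L/10) = 10^(66.3/10) + 10^(90.3/10) = 1.076e+09 (90.32 dB(A)).
To meet 93.2 dB(A) overall, the treated diesel generator may contribute at most 10^(93.2/10) − 1.076e+09 = 1.014e+09, i.e. 90.06 dB(A).
Required insertion loss = 101.6 − 90.06 = 11.54 dB.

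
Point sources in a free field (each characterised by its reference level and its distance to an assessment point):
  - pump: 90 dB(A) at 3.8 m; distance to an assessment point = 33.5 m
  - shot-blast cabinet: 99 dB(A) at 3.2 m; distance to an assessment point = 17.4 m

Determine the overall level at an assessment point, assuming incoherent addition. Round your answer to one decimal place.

84.5 dB(A)

Propagate each source to the receiver with L = L_ref − 20·log₁₀(r/r_ref), then add intensities.
pump: 90 − 20·log₁₀(33.5/3.8) = 90 − 18.91 = 71.09 dB(A).
shot-blast cabinet: 99 − 20·log₁₀(17.4/3.2) = 99 − 14.71 = 84.29 dB(A).
Σ 10^(L/10) = 2.815e+08 → L_total = 10·log₁₀(2.815e+08) = 84.50 dB(A).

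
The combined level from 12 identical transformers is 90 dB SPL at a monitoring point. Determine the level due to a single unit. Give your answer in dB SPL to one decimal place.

Dividing the total intensity by 12 lowers the level by 10·log₁₀ 12 = 10.792 dB: L₁ = 90 − 10.792.

79.2 dB SPL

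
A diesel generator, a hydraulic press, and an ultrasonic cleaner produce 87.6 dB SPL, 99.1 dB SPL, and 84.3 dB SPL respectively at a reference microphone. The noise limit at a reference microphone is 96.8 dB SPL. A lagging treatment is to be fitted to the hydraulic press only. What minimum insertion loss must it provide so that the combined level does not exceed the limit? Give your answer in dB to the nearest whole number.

3 dB

Fixed contribution from the other sources: Σ 10^(L/10) = 10^(87.6/10) + 10^(84.3/10) = 8.446e+08 (89.27 dB SPL).
To meet 96.8 dB SPL overall, the treated hydraulic press may contribute at most 10^(96.8/10) − 8.446e+08 = 3.942e+09, i.e. 95.96 dB SPL.
Required insertion loss = 99.1 − 95.96 = 3.14 dB.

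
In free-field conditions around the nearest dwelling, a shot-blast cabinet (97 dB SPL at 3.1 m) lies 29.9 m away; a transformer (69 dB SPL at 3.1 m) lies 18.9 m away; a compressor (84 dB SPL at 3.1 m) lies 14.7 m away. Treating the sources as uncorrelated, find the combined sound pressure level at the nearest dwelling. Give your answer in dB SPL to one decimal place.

78.1 dB SPL

Propagate each source to the receiver with L = L_ref − 20·log₁₀(r/r_ref), then add intensities.
shot-blast cabinet: 97 − 20·log₁₀(29.9/3.1) = 97 − 19.69 = 77.31 dB SPL.
transformer: 69 − 20·log₁₀(18.9/3.1) = 69 − 15.70 = 53.30 dB SPL.
compressor: 84 − 20·log₁₀(14.7/3.1) = 84 − 13.52 = 70.48 dB SPL.
Σ 10^(L/10) = 6.526e+07 → L_total = 10·log₁₀(6.526e+07) = 78.15 dB SPL.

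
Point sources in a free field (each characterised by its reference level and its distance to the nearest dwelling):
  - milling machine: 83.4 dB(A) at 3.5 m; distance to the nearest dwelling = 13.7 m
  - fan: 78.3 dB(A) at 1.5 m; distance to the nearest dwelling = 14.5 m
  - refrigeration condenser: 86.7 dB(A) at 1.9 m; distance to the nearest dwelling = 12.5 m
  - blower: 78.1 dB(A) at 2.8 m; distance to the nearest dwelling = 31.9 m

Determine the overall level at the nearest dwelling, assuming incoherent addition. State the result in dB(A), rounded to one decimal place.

74.2 dB(A)

First find each source's level at the receiver (point-source: −20·log₁₀(r/r_ref)), then combine on an intensity basis.
milling machine: 83.4 − 20·log₁₀(13.7/3.5) = 83.4 − 11.85 = 71.55 dB(A).
fan: 78.3 − 20·log₁₀(14.5/1.5) = 78.3 − 19.71 = 58.59 dB(A).
refrigeration condenser: 86.7 − 20·log₁₀(12.5/1.9) = 86.7 − 16.36 = 70.34 dB(A).
blower: 78.1 − 20·log₁₀(31.9/2.8) = 78.1 − 21.13 = 56.97 dB(A).
Σ 10^(L/10) = 2.631e+07 → L_total = 10·log₁₀(2.631e+07) = 74.20 dB(A).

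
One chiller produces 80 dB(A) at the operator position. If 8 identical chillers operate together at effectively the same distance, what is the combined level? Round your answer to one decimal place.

89.0 dB(A)

N identical incoherent sources raise the level by 10·log₁₀ N.
L_total = 80 + 10·log₁₀(8) = 80 + 9.031 = 89.03 dB(A).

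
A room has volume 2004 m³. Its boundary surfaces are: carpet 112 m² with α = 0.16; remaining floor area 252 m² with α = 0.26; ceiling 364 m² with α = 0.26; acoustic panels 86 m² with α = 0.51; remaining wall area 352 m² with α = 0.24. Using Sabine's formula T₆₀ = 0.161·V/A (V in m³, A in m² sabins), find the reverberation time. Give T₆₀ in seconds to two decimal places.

Total absorption A = 112·0.16 + 252·0.26 + 364·0.26 + 86·0.51 + 352·0.24 = 306.42 m² sabins.
T₆₀ = 0.161·V/A = 0.161·2004/306.42 = 1.053 s.

1.05 s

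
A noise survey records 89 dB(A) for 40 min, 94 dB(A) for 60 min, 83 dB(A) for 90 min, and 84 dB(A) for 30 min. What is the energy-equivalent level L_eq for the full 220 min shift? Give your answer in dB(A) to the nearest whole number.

L_eq = 10·log₁₀[(1/T)·Σ tᵢ·10^(Lᵢ/10)] with T = 220 min.
Σ tᵢ·10^(Lᵢ/10) = 40·10^(89/10) + 60·10^(94/10) + 90·10^(83/10) + 30·10^(84/10) = 2.080e+11.
L_eq = 10·log₁₀(2.080e+11/220) = 89.76 dB(A).

90 dB(A)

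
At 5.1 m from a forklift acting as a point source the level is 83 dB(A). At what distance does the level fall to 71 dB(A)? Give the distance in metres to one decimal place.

The 12.0 dB drop corresponds to a distance ratio of 10^(12.0/20) for a point source.
r₂ = 5.1·10^((83−71)/20) = 5.1·10^(12.0/20) = 20.30 m.

20.3 m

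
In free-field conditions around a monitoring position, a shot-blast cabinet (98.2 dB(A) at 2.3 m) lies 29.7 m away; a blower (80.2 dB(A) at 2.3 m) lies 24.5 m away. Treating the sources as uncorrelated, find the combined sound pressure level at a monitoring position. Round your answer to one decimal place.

First find each source's level at the receiver (point-source: −20·log₁₀(r/r_ref)), then combine on an intensity basis.
shot-blast cabinet: 98.2 − 20·log₁₀(29.7/2.3) = 98.2 − 22.22 = 75.98 dB(A).
blower: 80.2 − 20·log₁₀(24.5/2.3) = 80.2 − 20.55 = 59.65 dB(A).
Σ 10^(L/10) = 4.055e+07 → L_total = 10·log₁₀(4.055e+07) = 76.08 dB(A).

76.1 dB(A)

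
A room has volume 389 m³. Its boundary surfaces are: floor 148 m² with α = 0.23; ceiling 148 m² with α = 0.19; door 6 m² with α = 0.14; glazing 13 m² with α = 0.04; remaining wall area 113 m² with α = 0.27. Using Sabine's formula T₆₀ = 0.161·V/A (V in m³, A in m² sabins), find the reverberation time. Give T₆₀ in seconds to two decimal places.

A = Σ Sᵢαᵢ = 148·0.23 + 148·0.19 + 6·0.14 + 13·0.04 + 113·0.27 = 94.03 m².
T₆₀ = 0.161 × 389 / 94.03 = 0.666 s.

0.67 s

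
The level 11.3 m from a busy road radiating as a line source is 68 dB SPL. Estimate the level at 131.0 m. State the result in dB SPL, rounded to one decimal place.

Cylindrical spreading from a line source gives a 10·log₁₀(r₂/r₁) drop.
L₂ = 68 − 10·log₁₀(131.0/11.3) = 68 − 10.642 = 57.36 dB SPL.

57.4 dB SPL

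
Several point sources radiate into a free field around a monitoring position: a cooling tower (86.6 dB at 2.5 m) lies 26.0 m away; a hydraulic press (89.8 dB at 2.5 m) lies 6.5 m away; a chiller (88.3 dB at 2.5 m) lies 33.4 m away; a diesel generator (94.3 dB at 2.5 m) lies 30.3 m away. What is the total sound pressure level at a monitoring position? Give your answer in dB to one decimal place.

82.2 dB

Propagate each source to the receiver with L = L_ref − 20·log₁₀(r/r_ref), then add intensities.
cooling tower: 86.6 − 20·log₁₀(26.0/2.5) = 86.6 − 20.34 = 66.26 dB.
hydraulic press: 89.8 − 20·log₁₀(6.5/2.5) = 89.8 − 8.30 = 81.50 dB.
chiller: 88.3 − 20·log₁₀(33.4/2.5) = 88.3 − 22.52 = 65.78 dB.
diesel generator: 94.3 − 20·log₁₀(30.3/2.5) = 94.3 − 21.67 = 72.63 dB.
Σ 10^(L/10) = 1.676e+08 → L_total = 10·log₁₀(1.676e+08) = 82.24 dB.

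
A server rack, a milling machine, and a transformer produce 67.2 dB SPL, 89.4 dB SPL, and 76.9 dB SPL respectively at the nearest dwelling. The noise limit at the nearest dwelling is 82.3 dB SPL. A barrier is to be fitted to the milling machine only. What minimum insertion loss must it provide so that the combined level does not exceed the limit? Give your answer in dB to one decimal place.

8.8 dB

The untreated sources together contribute 10^(67.2/10) + 10^(76.9/10) = 5.423e+07, i.e. 77.34 dB SPL.
The limit corresponds to 10^(82.3/10) = 1.698e+08; subtracting the fixed part leaves 1.156e+08 for the milling machine, i.e. 80.63 dB SPL.
Required insertion loss = 89.4 − 80.63 = 8.77 dB.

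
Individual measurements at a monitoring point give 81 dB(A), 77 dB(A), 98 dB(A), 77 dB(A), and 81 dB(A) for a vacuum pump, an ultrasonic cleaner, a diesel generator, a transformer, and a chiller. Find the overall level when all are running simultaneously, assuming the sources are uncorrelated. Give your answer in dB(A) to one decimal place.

For uncorrelated sources the intensities add, so convert each level to linear form, sum, and take 10·log₁₀ of the total.
Σ 10^(L/10) = 10^(81/10) + 10^(77/10) + 10^(98/10) + 10^(77/10) + 10^(81/10) = 6.662e+09.
L_total = 10·log₁₀(6.662e+09) = 98.24 dB(A).

98.2 dB(A)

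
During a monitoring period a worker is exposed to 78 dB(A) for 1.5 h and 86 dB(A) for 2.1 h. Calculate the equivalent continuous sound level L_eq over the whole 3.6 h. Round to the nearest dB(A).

84 dB(A)

L_eq = 10·log₁₀[(1/T)·Σ tᵢ·10^(Lᵢ/10)] with T = 3.6 h.
Σ tᵢ·10^(Lᵢ/10) = 1.5·10^(78/10) + 2.1·10^(86/10) = 9.307e+08.
L_eq = 10·log₁₀(9.307e+08/3.6) = 84.12 dB(A).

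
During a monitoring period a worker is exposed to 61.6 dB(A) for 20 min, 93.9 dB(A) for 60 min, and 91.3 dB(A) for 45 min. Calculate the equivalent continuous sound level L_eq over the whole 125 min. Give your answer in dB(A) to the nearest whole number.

92 dB(A)

Weight each interval's intensity by its duration and average over T = 125 min:
Σ tᵢ·10^(Lᵢ/10) = 20·10^(61.6/10) + 60·10^(93.9/10) + 45·10^(91.3/10) = 2.080e+11.
L_eq = 10·log₁₀(2.080e+11/125) = 92.21 dB(A).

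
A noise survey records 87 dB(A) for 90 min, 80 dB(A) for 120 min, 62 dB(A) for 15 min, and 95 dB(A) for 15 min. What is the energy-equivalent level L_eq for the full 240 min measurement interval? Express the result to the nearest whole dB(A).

The energy average is taken in the linear domain: L_eq = 10·log₁₀[(Σ tᵢ·10^(Lᵢ/10))/T], T = 240 min.
Σ tᵢ·10^(Lᵢ/10) = 90·10^(87/10) + 120·10^(80/10) + 15·10^(62/10) + 15·10^(95/10) = 1.046e+11.
L_eq = 10·log₁₀(1.046e+11/240) = 86.39 dB(A).

86 dB(A)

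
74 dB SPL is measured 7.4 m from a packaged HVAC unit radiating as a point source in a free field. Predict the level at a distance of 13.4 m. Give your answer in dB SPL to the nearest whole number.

For a point source, L₂ = L₁ − 20·log₁₀(r₂/r₁).
L₂ = 74 − 20·log₁₀(13.4/7.4) = 74 − 5.157 = 68.84 dB SPL.

69 dB SPL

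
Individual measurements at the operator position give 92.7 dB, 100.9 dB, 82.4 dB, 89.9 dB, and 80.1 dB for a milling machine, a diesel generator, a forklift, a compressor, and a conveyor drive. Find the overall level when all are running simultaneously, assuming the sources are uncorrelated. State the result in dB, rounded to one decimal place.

101.9 dB

For uncorrelated sources the intensities add, so convert each level to linear form, sum, and take 10·log₁₀ of the total.
Σ 10^(L/10) = 10^(92.7/10) + 10^(100.9/10) + 10^(82.4/10) + 10^(89.9/10) + 10^(80.1/10) = 1.542e+10.
L_total = 10·log₁₀(1.542e+10) = 101.88 dB.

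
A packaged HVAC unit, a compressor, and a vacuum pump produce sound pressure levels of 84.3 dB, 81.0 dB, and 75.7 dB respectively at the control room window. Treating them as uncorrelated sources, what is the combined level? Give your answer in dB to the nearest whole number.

Incoherent sources combine by intensity addition: L_total = 10·log₁₀(Σ 10^(L_i/10)).
Σ 10^(L/10) = 10^(84.3/10) + 10^(81.0/10) + 10^(75.7/10) = 4.322e+08.
L_total = 10·log₁₀(4.322e+08) = 86.36 dB.

86 dB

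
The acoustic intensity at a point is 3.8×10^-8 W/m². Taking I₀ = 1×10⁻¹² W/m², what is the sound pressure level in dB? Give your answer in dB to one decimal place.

45.8 dB

L = 10·log₁₀(I/I₀) = 10·log₁₀(3.8×10^-8/10⁻¹²) = 10·log₁₀(3.8×10^4).
L = 10·(0.5798 + 4) = 45.80 dB.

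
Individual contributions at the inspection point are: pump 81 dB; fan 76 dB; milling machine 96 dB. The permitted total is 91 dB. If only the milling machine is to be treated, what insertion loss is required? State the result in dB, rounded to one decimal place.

5.6 dB

Fixed contribution from the other sources: Σ 10^(L/10) = 10^(81/10) + 10^(76/10) = 1.657e+08 (82.19 dB).
The limit corresponds to 10^(91/10) = 1.259e+09; subtracting the fixed part leaves 1.093e+09 for the milling machine, i.e. 90.39 dB.
Required insertion loss = 96 − 90.39 = 5.61 dB.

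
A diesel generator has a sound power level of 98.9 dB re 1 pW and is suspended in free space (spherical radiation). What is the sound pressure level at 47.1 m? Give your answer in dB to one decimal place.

54.4 dB

L_p = L_w − 10·log₁₀(4π·r²) with r = 47.1 m.
4π·r² = 2.788e+04 m², 10·log₁₀ of that is 44.453 dB.
L_p = 98.9 − 44.453 = 54.45 dB.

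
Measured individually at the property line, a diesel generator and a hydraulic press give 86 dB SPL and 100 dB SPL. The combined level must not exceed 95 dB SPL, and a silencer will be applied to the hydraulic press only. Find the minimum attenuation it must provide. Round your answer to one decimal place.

Fixed contribution from the other source: Σ 10^(L/10) = 10^(86/10) = 3.981e+08 (86.00 dB SPL).
To meet 95 dB SPL overall, the treated hydraulic press may contribute at most 10^(95/10) − 3.981e+08 = 2.764e+09, i.e. 94.42 dB SPL.
So the hydraulic press must be reduced from 100 to 94.42 dB SPL: IL = 5.58 dB.

5.6 dB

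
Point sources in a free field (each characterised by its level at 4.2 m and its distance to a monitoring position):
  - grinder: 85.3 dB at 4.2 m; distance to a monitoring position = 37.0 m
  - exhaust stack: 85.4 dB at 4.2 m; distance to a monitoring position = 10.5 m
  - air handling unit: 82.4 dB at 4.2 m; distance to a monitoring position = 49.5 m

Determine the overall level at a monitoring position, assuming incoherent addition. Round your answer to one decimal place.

77.9 dB

Propagate each source to the receiver with L = L_ref − 20·log₁₀(r/r_ref), then add intensities.
grinder: 85.3 − 20·log₁₀(37.0/4.2) = 85.3 − 18.90 = 66.40 dB.
exhaust stack: 85.4 − 20·log₁₀(10.5/4.2) = 85.4 − 7.96 = 77.44 dB.
air handling unit: 82.4 − 20·log₁₀(49.5/4.2) = 82.4 − 21.43 = 60.97 dB.
Σ 10^(L/10) = 6.110e+07 → L_total = 10·log₁₀(6.110e+07) = 77.86 dB.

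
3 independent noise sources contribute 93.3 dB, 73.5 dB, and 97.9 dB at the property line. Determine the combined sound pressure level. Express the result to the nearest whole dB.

99 dB

For uncorrelated sources the intensities add, so convert each level to linear form, sum, and take 10·log₁₀ of the total.
Σ 10^(L/10) = 10^(93.3/10) + 10^(73.5/10) + 10^(97.9/10) = 8.326e+09.
L_total = 10·log₁₀(8.326e+09) = 99.20 dB.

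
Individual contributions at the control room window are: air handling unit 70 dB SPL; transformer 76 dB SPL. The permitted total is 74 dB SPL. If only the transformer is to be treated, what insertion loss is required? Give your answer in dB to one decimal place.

4.2 dB

The untreated sources together contribute 10^(70/10) = 1.000e+07, i.e. 70.00 dB SPL.
The limit corresponds to 10^(74/10) = 2.512e+07; subtracting the fixed part leaves 1.512e+07 for the transformer, i.e. 71.80 dB SPL.
So the transformer must be reduced from 76 to 71.80 dB SPL: IL = 4.20 dB.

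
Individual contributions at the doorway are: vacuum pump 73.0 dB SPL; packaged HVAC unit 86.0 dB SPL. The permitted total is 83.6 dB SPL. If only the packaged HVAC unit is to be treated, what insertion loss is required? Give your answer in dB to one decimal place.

2.8 dB

Everything except the packaged HVAC unit sums to 10^(73.0/10) = 1.995e+07 in linear terms, 73.00 dB SPL.
To meet 83.6 dB SPL overall, the treated packaged HVAC unit may contribute at most 10^(83.6/10) − 1.995e+07 = 2.091e+08, i.e. 83.20 dB SPL.
Required insertion loss = 86.0 − 83.20 = 2.80 dB.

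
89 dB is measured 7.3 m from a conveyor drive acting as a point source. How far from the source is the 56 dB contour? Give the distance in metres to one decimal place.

326.1 m

For a point source L₁ − L₂ = 20·log₁₀(r₂/r₁), so r₂ = r₁·10^((L₁−L₂)/20).
r₂ = 7.3·10^((89−56)/20) = 7.3·10^(33.0/20) = 326.08 m.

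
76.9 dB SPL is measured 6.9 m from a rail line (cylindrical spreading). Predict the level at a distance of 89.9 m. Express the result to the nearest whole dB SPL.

For a line source, L₂ = L₁ − 10·log₁₀(r₂/r₁).
L₂ = 76.9 − 10·log₁₀(89.9/6.9) = 76.9 − 11.149 = 65.75 dB SPL.

66 dB SPL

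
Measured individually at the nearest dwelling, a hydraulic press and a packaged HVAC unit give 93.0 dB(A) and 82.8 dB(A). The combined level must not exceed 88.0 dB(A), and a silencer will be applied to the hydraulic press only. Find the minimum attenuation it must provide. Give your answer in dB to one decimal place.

6.6 dB

The untreated sources together contribute 10^(82.8/10) = 1.905e+08, i.e. 82.80 dB(A).
To meet 88.0 dB(A) overall, the treated hydraulic press may contribute at most 10^(88.0/10) − 1.905e+08 = 4.404e+08, i.e. 86.44 dB(A).
So the hydraulic press must be reduced from 93.0 to 86.44 dB(A): IL = 6.56 dB.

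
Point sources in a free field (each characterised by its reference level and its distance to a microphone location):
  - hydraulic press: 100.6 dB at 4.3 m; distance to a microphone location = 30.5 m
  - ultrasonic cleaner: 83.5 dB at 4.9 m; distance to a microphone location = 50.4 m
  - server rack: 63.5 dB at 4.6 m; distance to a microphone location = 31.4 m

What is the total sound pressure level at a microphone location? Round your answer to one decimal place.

83.6 dB

First find each source's level at the receiver (point-source: −20·log₁₀(r/r_ref)), then combine on an intensity basis.
hydraulic press: 100.6 − 20·log₁₀(30.5/4.3) = 100.6 − 17.02 = 83.58 dB.
ultrasonic cleaner: 83.5 − 20·log₁₀(50.4/4.9) = 83.5 − 20.24 = 63.26 dB.
server rack: 63.5 − 20·log₁₀(31.4/4.6) = 63.5 − 16.68 = 46.82 dB.
Σ 10^(L/10) = 2.304e+08 → L_total = 10·log₁₀(2.304e+08) = 83.62 dB.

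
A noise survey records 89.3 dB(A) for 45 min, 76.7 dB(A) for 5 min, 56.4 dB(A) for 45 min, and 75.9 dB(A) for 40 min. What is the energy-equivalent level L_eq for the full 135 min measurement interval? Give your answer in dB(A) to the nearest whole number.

85 dB(A)

L_eq = 10·log₁₀[(1/T)·Σ tᵢ·10^(Lᵢ/10)] with T = 135 min.
Σ tᵢ·10^(Lᵢ/10) = 45·10^(89.3/10) + 5·10^(76.7/10) + 45·10^(56.4/10) + 40·10^(75.9/10) = 4.011e+10.
L_eq = 10·log₁₀(4.011e+10/135) = 84.73 dB(A).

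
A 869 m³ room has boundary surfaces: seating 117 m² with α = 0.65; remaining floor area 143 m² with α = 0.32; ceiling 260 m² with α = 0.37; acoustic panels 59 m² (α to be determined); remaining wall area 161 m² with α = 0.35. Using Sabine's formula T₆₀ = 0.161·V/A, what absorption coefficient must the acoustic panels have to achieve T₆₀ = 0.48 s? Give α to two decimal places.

Required total absorption A = 0.161·869/0.48 = 291.48 m².
Absorption from the other surfaces = 117·0.65 + 143·0.32 + 260·0.37 + 161·0.35 = 274.36 m², so the acoustic panels must supply 17.12 m² over 59 m².
α = 17.12/59 = 0.290.

0.29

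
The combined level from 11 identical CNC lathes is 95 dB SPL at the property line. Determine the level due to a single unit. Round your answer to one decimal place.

For N identical incoherent sources L_total = L₁ + 10·log₁₀ N, so L₁ = 95 − 10·log₁₀(11) = 95 − 10.414.

84.6 dB SPL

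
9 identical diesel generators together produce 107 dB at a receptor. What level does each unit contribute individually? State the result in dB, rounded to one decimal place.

97.5 dB

For N identical incoherent sources L_total = L₁ + 10·log₁₀ N, so L₁ = 107 − 10·log₁₀(9) = 107 − 9.542.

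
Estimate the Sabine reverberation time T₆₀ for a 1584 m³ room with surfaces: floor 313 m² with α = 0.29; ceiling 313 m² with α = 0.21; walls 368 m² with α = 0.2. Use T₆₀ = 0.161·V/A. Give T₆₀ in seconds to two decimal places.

1.11 s

A = Σ Sᵢαᵢ = 313·0.29 + 313·0.21 + 368·0.2 = 230.10 m².
T₆₀ = 0.161 × 1584 / 230.10 = 1.108 s.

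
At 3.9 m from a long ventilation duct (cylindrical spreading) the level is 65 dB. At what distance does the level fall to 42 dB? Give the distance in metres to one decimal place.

778.2 m

For a line source L₁ − L₂ = 10·log₁₀(r₂/r₁), so r₂ = r₁·10^((L₁−L₂)/10).
r₂ = 3.9·10^((65−42)/10) = 3.9·10^(23.0/10) = 778.15 m.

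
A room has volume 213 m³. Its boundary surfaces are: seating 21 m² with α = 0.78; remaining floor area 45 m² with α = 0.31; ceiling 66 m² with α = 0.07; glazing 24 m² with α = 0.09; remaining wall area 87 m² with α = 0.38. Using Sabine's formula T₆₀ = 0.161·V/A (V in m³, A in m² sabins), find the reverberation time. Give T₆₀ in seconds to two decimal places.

A = Σ Sᵢαᵢ = 21·0.78 + 45·0.31 + 66·0.07 + 24·0.09 + 87·0.38 = 70.17 m².
T₆₀ = 0.161 × 213 / 70.17 = 0.489 s.

0.49 s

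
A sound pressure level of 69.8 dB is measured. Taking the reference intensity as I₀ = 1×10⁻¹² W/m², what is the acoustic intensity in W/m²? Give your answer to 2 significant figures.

9.5e-06 W/m²

I/I₀ = 10^(69.8/10) = 9.55e+06, so I = 9.55e+06 × 10⁻¹² W/m².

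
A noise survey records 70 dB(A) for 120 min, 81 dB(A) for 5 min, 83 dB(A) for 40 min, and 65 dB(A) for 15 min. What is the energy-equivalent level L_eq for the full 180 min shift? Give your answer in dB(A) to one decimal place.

77.4 dB(A)

The energy average is taken in the linear domain: L_eq = 10·log₁₀[(Σ tᵢ·10^(Lᵢ/10))/T], T = 180 min.
Σ tᵢ·10^(Lᵢ/10) = 120·10^(70/10) + 5·10^(81/10) + 40·10^(83/10) + 15·10^(65/10) = 9.858e+09.
L_eq = 10·log₁₀(9.858e+09/180) = 77.39 dB(A).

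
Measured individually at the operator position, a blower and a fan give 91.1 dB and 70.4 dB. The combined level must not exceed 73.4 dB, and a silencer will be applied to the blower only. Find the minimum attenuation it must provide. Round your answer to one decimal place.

20.7 dB

Fixed contribution from the other source: Σ 10^(L/10) = 10^(70.4/10) = 1.096e+07 (70.40 dB).
To meet 73.4 dB overall, the treated blower may contribute at most 10^(73.4/10) − 1.096e+07 = 1.091e+07, i.e. 70.38 dB.
Required insertion loss = 91.1 − 70.38 = 20.72 dB.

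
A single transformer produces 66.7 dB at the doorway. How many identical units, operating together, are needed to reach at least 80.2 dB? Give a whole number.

23

N identical sources give L₁ + 10·log₁₀ N, so require 10·log₁₀ N ≥ 80.2 − 66.7 = 13.5 dB.
N ≥ 10^(13.5/10) = 22.387, so N = 23.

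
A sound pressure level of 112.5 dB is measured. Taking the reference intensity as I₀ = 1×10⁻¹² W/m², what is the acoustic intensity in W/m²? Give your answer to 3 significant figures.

L = 10·log₁₀(I/I₀) ⇒ I = I₀·10^(L/10) = 10⁻¹² × 10^11.25.

0.178 W/m²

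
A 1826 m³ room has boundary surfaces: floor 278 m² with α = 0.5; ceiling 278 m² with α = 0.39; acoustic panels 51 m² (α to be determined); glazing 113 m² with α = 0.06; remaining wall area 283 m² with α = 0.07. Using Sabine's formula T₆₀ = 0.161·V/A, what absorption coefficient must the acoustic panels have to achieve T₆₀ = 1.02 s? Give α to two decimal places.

0.28

From T₆₀ = 0.161·V/A, the target T₆₀ = 1.02 s needs A = 0.161·1826/1.02 = 288.22 m².
Absorption from the other surfaces = 278·0.5 + 278·0.39 + 113·0.06 + 283·0.07 = 274.01 m², so the acoustic panels must supply 14.21 m² over 51 m².
α = 14.21/51 = 0.279.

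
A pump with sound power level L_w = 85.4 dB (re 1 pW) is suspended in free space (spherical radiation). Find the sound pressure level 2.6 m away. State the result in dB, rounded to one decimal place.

Free-field spherical radiation: L_p = L_w − 10·log₁₀(4π·r²), r = 2.6 m.
4π·r² = 84.95 m², 10·log₁₀ of that is 19.292 dB.
L_p = 85.4 − 19.292 = 66.11 dB.

66.1 dB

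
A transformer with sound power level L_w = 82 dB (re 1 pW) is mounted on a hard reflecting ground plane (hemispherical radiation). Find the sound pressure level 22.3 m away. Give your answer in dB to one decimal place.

L_p = L_w − 10·log₁₀(2π·r²) with r = 22.3 m.
2π·r² = 3125 m², 10·log₁₀ of that is 34.948 dB.
L_p = 82 − 34.948 = 47.05 dB.

47.1 dB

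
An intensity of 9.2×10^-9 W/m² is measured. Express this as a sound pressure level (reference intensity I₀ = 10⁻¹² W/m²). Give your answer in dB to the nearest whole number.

I/I₀ = 9.2×10^-9/10⁻¹² = 9.2×10^3, and L = 10·log₁₀(I/I₀).
L = 10·(0.9638 + 3) = 39.64 dB.

40 dB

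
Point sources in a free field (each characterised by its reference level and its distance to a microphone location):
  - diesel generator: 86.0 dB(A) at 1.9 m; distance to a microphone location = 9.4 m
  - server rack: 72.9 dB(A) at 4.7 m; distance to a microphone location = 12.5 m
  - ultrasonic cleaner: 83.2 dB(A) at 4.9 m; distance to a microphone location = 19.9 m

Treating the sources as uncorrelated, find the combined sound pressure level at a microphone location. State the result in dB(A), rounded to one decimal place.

75.0 dB(A)

Propagate each source to the receiver with L = L_ref − 20·log₁₀(r/r_ref), then add intensities.
diesel generator: 86.0 − 20·log₁₀(9.4/1.9) = 86.0 − 13.89 = 72.11 dB(A).
server rack: 72.9 − 20·log₁₀(12.5/4.7) = 72.9 − 8.50 = 64.40 dB(A).
ultrasonic cleaner: 83.2 − 20·log₁₀(19.9/4.9) = 83.2 − 12.17 = 71.03 dB(A).
Σ 10^(L/10) = 3.169e+07 → L_total = 10·log₁₀(3.169e+07) = 75.01 dB(A).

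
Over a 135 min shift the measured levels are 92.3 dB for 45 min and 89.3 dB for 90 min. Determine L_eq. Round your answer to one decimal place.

90.5 dB

L_eq = 10·log₁₀[(1/T)·Σ tᵢ·10^(Lᵢ/10)] with T = 135 min.
Σ tᵢ·10^(Lᵢ/10) = 45·10^(92.3/10) + 90·10^(89.3/10) = 1.530e+11.
L_eq = 10·log₁₀(1.530e+11/135) = 90.54 dB.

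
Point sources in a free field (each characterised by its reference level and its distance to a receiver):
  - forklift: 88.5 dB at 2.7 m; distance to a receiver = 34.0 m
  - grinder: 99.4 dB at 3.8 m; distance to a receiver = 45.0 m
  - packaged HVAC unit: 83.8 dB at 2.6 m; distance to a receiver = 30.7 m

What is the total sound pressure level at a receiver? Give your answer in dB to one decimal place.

Apply inverse-square spreading to bring every level to the receiver, then sum 10^(L/10).
forklift: 88.5 − 20·log₁₀(34.0/2.7) = 88.5 − 22.00 = 66.50 dB.
grinder: 99.4 − 20·log₁₀(45.0/3.8) = 99.4 − 21.47 = 77.93 dB.
packaged HVAC unit: 83.8 − 20·log₁₀(30.7/2.6) = 83.8 − 21.44 = 62.36 dB.
Σ 10^(L/10) = 6.829e+07 → L_total = 10·log₁₀(6.829e+07) = 78.34 dB.

78.3 dB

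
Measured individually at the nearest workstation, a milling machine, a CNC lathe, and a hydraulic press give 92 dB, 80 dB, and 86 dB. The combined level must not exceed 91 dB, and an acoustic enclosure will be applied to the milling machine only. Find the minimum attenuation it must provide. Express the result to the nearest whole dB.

3 dB

Everything except the milling machine sums to 10^(80/10) + 10^(86/10) = 4.981e+08 in linear terms, 86.97 dB.
The limit corresponds to 10^(91/10) = 1.259e+09; subtracting the fixed part leaves 7.608e+08 for the milling machine, i.e. 88.81 dB.
So the milling machine must be reduced from 92 to 88.81 dB: IL = 3.19 dB.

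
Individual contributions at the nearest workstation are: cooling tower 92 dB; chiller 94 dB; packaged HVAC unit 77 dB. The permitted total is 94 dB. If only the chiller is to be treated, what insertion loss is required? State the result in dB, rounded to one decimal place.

4.6 dB

Everything except the chiller sums to 10^(92/10) + 10^(77/10) = 1.635e+09 in linear terms, 92.14 dB.
To meet 94 dB overall, the treated chiller may contribute at most 10^(94/10) − 1.635e+09 = 8.769e+08, i.e. 89.43 dB.
Required insertion loss = 94 − 89.43 = 4.57 dB.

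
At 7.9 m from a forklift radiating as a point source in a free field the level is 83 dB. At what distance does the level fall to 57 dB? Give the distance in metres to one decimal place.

Point-source spreading drops the level by 20·log₁₀(r₂/r₁); inverting, r₂/r₁ = 10^(ΔL/20).
r₂ = 7.9·10^((83−57)/20) = 7.9·10^(26.0/20) = 157.63 m.

157.6 m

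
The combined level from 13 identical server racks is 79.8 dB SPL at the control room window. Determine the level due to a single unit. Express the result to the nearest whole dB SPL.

Dividing the total intensity by 13 lowers the level by 10·log₁₀ 13 = 11.139 dB: L₁ = 79.8 − 11.139.

69 dB SPL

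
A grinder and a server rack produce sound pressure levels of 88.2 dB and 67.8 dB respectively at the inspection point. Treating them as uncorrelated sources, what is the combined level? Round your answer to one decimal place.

Incoherent sources combine by intensity addition: L_total = 10·log₁₀(Σ 10^(L_i/10)).
Σ 10^(L/10) = 10^(88.2/10) + 10^(67.8/10) = 6.667e+08.
L_total = 10·log₁₀(6.667e+08) = 88.24 dB.

88.2 dB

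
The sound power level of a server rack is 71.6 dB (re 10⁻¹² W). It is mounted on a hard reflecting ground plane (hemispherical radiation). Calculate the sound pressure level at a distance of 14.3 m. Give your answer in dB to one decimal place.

40.5 dB

The power spreads over a hemisphere of area 2π·r², so L_p = L_w − 10·log₁₀(2π·r²).
2π·r² = 1285 m², 10·log₁₀ of that is 31.089 dB.
L_p = 71.6 − 31.089 = 40.51 dB.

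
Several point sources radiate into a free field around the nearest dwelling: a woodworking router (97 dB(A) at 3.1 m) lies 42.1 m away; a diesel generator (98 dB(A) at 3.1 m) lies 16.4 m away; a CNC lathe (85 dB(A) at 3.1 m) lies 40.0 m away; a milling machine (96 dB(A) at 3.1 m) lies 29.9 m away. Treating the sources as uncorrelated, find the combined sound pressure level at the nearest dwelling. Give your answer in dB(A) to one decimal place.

84.7 dB(A)

First find each source's level at the receiver (point-source: −20·log₁₀(r/r_ref)), then combine on an intensity basis.
woodworking router: 97 − 20·log₁₀(42.1/3.1) = 97 − 22.66 = 74.34 dB(A).
diesel generator: 98 − 20·log₁₀(16.4/3.1) = 98 − 14.47 = 83.53 dB(A).
CNC lathe: 85 − 20·log₁₀(40.0/3.1) = 85 − 22.21 = 62.79 dB(A).
milling machine: 96 − 20·log₁₀(29.9/3.1) = 96 − 19.69 = 76.31 dB(A).
Σ 10^(L/10) = 2.973e+08 → L_total = 10·log₁₀(2.973e+08) = 84.73 dB(A).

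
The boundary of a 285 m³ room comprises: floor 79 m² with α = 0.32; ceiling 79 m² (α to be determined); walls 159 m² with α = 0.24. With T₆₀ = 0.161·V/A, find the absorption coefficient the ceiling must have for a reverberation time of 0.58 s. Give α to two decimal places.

0.20

From T₆₀ = 0.161·V/A, the target T₆₀ = 0.58 s needs A = 0.161·285/0.58 = 79.11 m².
Absorption from the other surfaces = 79·0.32 + 159·0.24 = 63.44 m², so the ceiling must supply 15.67 m² over 79 m².
α = 15.67/79 = 0.198.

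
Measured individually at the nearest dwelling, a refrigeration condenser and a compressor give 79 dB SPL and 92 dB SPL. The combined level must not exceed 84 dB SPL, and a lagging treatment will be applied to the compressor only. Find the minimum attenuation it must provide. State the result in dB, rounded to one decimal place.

Everything except the compressor sums to 10^(79/10) = 7.943e+07 in linear terms, 79.00 dB SPL.
The limit corresponds to 10^(84/10) = 2.512e+08; subtracting the fixed part leaves 1.718e+08 for the compressor, i.e. 82.35 dB SPL.
Required insertion loss = 92 − 82.35 = 9.65 dB.

9.7 dB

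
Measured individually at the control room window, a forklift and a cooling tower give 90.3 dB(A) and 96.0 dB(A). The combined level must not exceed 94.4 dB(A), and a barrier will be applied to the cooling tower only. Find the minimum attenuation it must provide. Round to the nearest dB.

Fixed contribution from the other source: Σ 10^(L/10) = 10^(90.3/10) = 1.072e+09 (90.30 dB(A)).
The limit corresponds to 10^(94.4/10) = 2.754e+09; subtracting the fixed part leaves 1.683e+09 for the cooling tower, i.e. 92.26 dB(A).
Required insertion loss = 96.0 − 92.26 = 3.74 dB.

4 dB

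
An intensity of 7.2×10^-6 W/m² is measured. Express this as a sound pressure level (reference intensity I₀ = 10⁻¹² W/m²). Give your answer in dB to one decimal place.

68.6 dB

I/I₀ = 7.2×10^-6/10⁻¹² = 7.2×10^6, and L = 10·log₁₀(I/I₀).
L = 10·(0.8573 + 6) = 68.57 dB.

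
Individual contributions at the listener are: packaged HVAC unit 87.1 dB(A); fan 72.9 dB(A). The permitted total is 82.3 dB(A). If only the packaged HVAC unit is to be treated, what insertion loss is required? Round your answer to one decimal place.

5.3 dB

The untreated sources together contribute 10^(72.9/10) = 1.950e+07, i.e. 72.90 dB(A).
The limit corresponds to 10^(82.3/10) = 1.698e+08; subtracting the fixed part leaves 1.503e+08 for the packaged HVAC unit, i.e. 81.77 dB(A).
Required insertion loss = 87.1 − 81.77 = 5.33 dB.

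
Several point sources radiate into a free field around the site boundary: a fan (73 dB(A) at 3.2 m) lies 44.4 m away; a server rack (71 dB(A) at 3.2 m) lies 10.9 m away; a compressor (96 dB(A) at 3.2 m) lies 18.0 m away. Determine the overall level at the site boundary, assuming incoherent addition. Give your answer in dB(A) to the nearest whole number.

Apply inverse-square spreading to bring every level to the receiver, then sum 10^(L/10).
fan: 73 − 20·log₁₀(44.4/3.2) = 73 − 22.84 = 50.16 dB(A).
server rack: 71 − 20·log₁₀(10.9/3.2) = 71 − 10.65 = 60.35 dB(A).
compressor: 96 − 20·log₁₀(18.0/3.2) = 96 − 15.00 = 81.00 dB(A).
Σ 10^(L/10) = 1.270e+08 → L_total = 10·log₁₀(1.270e+08) = 81.04 dB(A).

81 dB(A)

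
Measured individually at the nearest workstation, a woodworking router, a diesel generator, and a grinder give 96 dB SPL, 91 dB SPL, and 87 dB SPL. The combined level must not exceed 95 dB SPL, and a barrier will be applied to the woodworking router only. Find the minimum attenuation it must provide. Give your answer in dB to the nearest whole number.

5 dB

Everything except the woodworking router sums to 10^(91/10) + 10^(87/10) = 1.760e+09 in linear terms, 92.46 dB SPL.
The limit corresponds to 10^(95/10) = 3.162e+09; subtracting the fixed part leaves 1.402e+09 for the woodworking router, i.e. 91.47 dB SPL.
So the woodworking router must be reduced from 96 to 91.47 dB SPL: IL = 4.53 dB.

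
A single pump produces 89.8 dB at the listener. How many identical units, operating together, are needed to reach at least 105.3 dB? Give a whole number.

The shortfall is 105.3 − 89.8 = 15.5 dB, and N units add 10·log₁₀ N, so need 10·log₁₀ N ≥ 15.5.
N ≥ 10^(15.5/10) = 35.481, so N = 36.

36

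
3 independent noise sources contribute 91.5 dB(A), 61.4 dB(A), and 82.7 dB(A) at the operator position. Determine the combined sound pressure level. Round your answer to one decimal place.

92.0 dB(A)

For uncorrelated sources the intensities add, so convert each level to linear form, sum, and take 10·log₁₀ of the total.
Σ 10^(L/10) = 10^(91.5/10) + 10^(61.4/10) + 10^(82.7/10) = 1.600e+09.
L_total = 10·log₁₀(1.600e+09) = 92.04 dB(A).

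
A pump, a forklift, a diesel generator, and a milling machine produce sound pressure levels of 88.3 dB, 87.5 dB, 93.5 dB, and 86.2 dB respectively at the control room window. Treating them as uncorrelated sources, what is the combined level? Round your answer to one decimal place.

For uncorrelated sources the intensities add, so convert each level to linear form, sum, and take 10·log₁₀ of the total.
Σ 10^(L/10) = 10^(88.3/10) + 10^(87.5/10) + 10^(93.5/10) + 10^(86.2/10) = 3.894e+09.
L_total = 10·log₁₀(3.894e+09) = 95.90 dB.

95.9 dB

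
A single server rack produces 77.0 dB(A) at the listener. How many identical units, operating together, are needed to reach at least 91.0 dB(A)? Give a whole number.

The shortfall is 91.0 − 77.0 = 14.0 dB, and N units add 10·log₁₀ N, so need 10·log₁₀ N ≥ 14.0.
N ≥ 10^(14.0/10) = 25.119, so N = 26.

26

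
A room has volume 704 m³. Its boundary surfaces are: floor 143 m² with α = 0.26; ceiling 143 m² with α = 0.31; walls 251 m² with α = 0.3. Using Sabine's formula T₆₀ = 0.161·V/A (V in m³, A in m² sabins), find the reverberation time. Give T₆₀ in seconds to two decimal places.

0.72 s

Summing Sᵢαᵢ: 143·0.26 + 143·0.31 + 251·0.3 = 156.81 m².
T₆₀ = 0.161 × 704 / 156.81 = 0.723 s.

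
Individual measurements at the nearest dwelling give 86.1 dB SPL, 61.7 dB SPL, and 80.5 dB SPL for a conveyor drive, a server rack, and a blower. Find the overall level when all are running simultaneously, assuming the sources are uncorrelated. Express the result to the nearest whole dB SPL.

For uncorrelated sources the intensities add, so convert each level to linear form, sum, and take 10·log₁₀ of the total.
Σ 10^(L/10) = 10^(86.1/10) + 10^(61.7/10) + 10^(80.5/10) = 5.211e+08.
L_total = 10·log₁₀(5.211e+08) = 87.17 dB SPL.

87 dB SPL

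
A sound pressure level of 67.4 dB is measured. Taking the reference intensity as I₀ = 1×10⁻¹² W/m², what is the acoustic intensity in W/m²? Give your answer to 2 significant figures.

5.5e-06 W/m²

L = 10·log₁₀(I/I₀) ⇒ I = I₀·10^(L/10) = 10⁻¹² × 10^6.74.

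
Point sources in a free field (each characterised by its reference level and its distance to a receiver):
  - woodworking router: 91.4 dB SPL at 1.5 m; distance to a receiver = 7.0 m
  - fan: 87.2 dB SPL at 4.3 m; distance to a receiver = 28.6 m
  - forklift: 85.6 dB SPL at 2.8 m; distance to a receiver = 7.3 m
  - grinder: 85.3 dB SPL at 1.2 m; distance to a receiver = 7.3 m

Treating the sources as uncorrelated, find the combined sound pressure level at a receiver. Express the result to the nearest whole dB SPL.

81 dB SPL

Apply inverse-square spreading to bring every level to the receiver, then sum 10^(L/10).
woodworking router: 91.4 − 20·log₁₀(7.0/1.5) = 91.4 − 13.38 = 78.02 dB SPL.
fan: 87.2 − 20·log₁₀(28.6/4.3) = 87.2 − 16.46 = 70.74 dB SPL.
forklift: 85.6 − 20·log₁₀(7.3/2.8) = 85.6 − 8.32 = 77.28 dB SPL.
grinder: 85.3 − 20·log₁₀(7.3/1.2) = 85.3 − 15.68 = 69.62 dB SPL.
Σ 10^(L/10) = 1.378e+08 → L_total = 10·log₁₀(1.378e+08) = 81.39 dB SPL.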